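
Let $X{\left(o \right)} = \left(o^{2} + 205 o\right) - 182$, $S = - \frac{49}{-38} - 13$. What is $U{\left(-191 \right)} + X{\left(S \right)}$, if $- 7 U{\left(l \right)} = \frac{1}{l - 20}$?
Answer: $- \frac{5215777397}{2132788} \approx -2445.5$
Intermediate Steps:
$S = - \frac{445}{38}$ ($S = \left(-49\right) \left(- \frac{1}{38}\right) - 13 = \frac{49}{38} - 13 = - \frac{445}{38} \approx -11.711$)
$U{\left(l \right)} = - \frac{1}{7 \left(-20 + l\right)}$ ($U{\left(l \right)} = - \frac{1}{7 \left(l - 20\right)} = - \frac{1}{7 \left(-20 + l\right)}$)
$X{\left(o \right)} = -182 + o^{2} + 205 o$
$U{\left(-191 \right)} + X{\left(S \right)} = - \frac{1}{-140 + 7 \left(-191\right)} + \left(-182 + \left(- \frac{445}{38}\right)^{2} + 205 \left(- \frac{445}{38}\right)\right) = - \frac{1}{-140 - 1337} - \frac{3531333}{1444} = - \frac{1}{-1477} - \frac{3531333}{1444} = \left(-1\right) \left(- \frac{1}{1477}\right) - \frac{3531333}{1444} = \frac{1}{1477} - \frac{3531333}{1444} = - \frac{5215777397}{2132788}$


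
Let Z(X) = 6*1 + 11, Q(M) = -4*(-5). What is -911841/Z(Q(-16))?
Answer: -911841/17 ≈ -53638.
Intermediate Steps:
Q(M) = 20
Z(X) = 17 (Z(X) = 6 + 11 = 17)
-911841/Z(Q(-16)) = -911841/17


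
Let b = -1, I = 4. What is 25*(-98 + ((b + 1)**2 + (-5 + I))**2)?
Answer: -2425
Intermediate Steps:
25*(-98 + ((b + 1)**2 + (-5 + I))**2) = 25*(-98 + ((-1 + 1)**2 + (-5 + 4))**2) = 25*(-98 + (0**2 - 1)**2) = 25*(-98 + (0 - 1)**2) = 25*(-98 + (-1)**2) = 25*(-98 + 1) = 25*(-97) = -2425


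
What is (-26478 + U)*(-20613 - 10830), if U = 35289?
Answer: -277044273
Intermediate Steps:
(-26478 + U)*(-20613 - 10830) = (-26478 + 35289)*(-20613 - 10830) = 8811*(-31443) = -277044273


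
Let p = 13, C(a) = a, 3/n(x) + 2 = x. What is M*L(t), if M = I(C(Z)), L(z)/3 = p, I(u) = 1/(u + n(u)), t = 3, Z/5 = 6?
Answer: 364/281 ≈ 1.2954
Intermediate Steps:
Z = 30 (Z = 5*6 = 30)
n(x) = 3/(-2 + x)
I(u) = 1/(u + 3/(-2 + u))
L(z) = 39 (L(z) = 3*13 = 39)
M = 28/843 (M = (-2 + 30)/(3 + 30*(-2 + 30)) = 28/(3 + 30*28) = 28/(3 + 840) = 28/843 ≈ 0.033215)
M*L(t) = (28/843)*39 = 364/281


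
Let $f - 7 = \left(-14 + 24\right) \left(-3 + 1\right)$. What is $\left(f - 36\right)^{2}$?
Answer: $2401$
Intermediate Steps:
$f = -13$ ($f = 7 + \left(-14 + 24\right) \left(-3 + 1\right) = 7 + 10 \left(-2\right) = 7 - 20 = -13$)
$\left(f - 36\right)^{2} = \left(-13 - 36\right)^{2} = \left(-49\right)^{2} = 2401$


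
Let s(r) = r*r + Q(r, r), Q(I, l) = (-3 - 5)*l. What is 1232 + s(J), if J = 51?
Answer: 3425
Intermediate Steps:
Q(I, l) = -8*l
s(r) = r**2 - 8*r (s(r) = r*r - 8*r = r**2 - 8*r)
1232 + s(J) = 1232 + 51*(-8 + 51) = 1232 + 51*43 = 1232 + 2193 = 3425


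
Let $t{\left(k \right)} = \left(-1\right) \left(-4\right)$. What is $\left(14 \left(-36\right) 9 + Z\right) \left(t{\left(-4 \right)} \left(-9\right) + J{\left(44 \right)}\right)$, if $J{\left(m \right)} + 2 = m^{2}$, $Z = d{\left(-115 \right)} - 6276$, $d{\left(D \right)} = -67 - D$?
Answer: $-20430072$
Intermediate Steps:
$t{\left(k \right)} = 4$
$Z = -6228$ ($Z = \left(-67 - -115\right) - 6276 = \left(-67 + 115\right) - 6276 = 48 - 6276 = -6228$)
$J{\left(m \right)} = -2 + m^{2}$
$\left(14 \left(-36\right) 9 + Z\right) \left(t{\left(-4 \right)} \left(-9\right) + J{\left(44 \right)}\right) = \left(14 \left(-36\right) 9 - 6228\right) \left(4 \left(-9\right) - \left(2 - 44^{2}\right)\right) = \left(\left(-504\right) 9 - 6228\right) \left(-36 + \left(-2 + 1936\right)\right) = \left(-4536 - 6228\right) \left(-36 + 1934\right) = \left(-10764\right) 1898 = -20430072$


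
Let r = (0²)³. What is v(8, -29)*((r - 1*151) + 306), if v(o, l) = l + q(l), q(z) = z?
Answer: -8990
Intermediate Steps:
v(o, l) = 2*l (v(o, l) = l + l = 2*l)
r = 0 (r = 0³ = 0)
v(8, -29)*((r - 1*151) + 306) = (2*(-29))*((0 - 1*151) + 306) = -58*((0 - 151) + 306) = -58*(-151 + 306) = -58*155 = -8990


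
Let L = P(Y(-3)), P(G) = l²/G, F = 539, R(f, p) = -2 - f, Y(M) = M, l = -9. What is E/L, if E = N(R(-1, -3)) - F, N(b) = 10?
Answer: 529/27 ≈ 19.593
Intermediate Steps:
P(G) = 81/G (P(G) = (-9)²/G = 81/G)
L = -27 (L = 81/(-3) = 81*(-⅓) = -27)
E = -529 (E = 10 - 1*539 = 10 - 539 = -529)
E/L = -529/(-27) = -529*(-1/27) = 529/27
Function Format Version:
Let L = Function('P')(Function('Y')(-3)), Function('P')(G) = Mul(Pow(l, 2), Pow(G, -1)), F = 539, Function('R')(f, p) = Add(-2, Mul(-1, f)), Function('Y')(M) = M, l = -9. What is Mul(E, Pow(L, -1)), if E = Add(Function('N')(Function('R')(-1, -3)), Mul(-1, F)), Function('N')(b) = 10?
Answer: Rational(529, 27) ≈ 19.593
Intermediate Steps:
Function('P')(G) = Mul(81, Pow(G, -1)) (Function('P')(G) = Mul(Pow(-9, 2), Pow(G, -1)) = Mul(81, Pow(G, -1)))
L = -27 (L = Mul(81, Pow(-3, -1)) = Mul(81, Rational(-1, 3)) = -27)
E = -529 (E = Add(10, Mul(-1, 539)) = Add(10, -539) = -529)
Mul(E, Pow(L, -1)) = Mul(-529, Pow(-27, -1)) = Mul(-529, Rational(-1, 27)) = Rational(529, 27)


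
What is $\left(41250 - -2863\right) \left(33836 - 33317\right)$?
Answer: $22894647$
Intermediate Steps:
$\left(41250 - -2863\right) \left(33836 - 33317\right) = \left(41250 + \left(-10238 + 13101\right)\right) 519 = \left(41250 + 2863\right) 519 = 44113 \cdot 519 = 22894647$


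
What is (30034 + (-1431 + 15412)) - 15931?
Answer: 28084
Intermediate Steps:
(30034 + (-1431 + 15412)) - 15931 = (30034 + 13981) - 15931 = 44015 - 15931 = 28084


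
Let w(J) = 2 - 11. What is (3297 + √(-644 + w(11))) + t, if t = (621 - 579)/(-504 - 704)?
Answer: 1991367/604 + I*√653 ≈ 3297.0 + 25.554*I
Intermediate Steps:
w(J) = -9
t = -21/604 (t = 42/(-1208) = 42*(-1/1208) = -21/604 ≈ -0.034768)
(3297 + √(-644 + w(11))) + t = (3297 + √(-644 - 9)) - 21/604 = (3297 + √(-653)) - 21/604 = (3297 + I*√653) - 21/604 = 1991367/604 + I*√653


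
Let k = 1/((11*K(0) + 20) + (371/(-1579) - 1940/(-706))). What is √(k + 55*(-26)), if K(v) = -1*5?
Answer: 487*I*√1977072443674/18107878 ≈ 37.816*I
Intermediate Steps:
K(v) = -5
k = -557387/18107878 (k = 1/((11*(-5) + 20) + (371/(-1579) - 1940/(-706))) = 1/((-55 + 20) + (371*(-1/1579) - 1940*(-1/706))) = 1/(-35 + (-371/1579 + 970/353)) = 1/(-35 + 1400667/557387) = 1/(-18107878/557387) = -557387/18107878 ≈ -0.030781)
√(k + 55*(-26)) = √(-557387/18107878 + 55*(-26)) = √(-557387/18107878 - 1430) = √(-25894822927/18107878) = 487*I*√1977072443674/18107878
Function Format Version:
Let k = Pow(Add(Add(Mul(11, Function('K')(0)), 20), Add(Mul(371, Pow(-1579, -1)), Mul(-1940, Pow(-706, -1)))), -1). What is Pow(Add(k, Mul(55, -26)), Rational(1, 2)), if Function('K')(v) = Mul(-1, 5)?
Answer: Mul(Rational(487, 18107878), I, Pow(1977072443674, Rational(1, 2))) ≈ Mul(37.816, I)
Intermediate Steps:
Function('K')(v) = -5
k = Rational(-557387, 18107878) (k = Pow(Add(Add(Mul(11, -5), 20), Add(Mul(371, Pow(-1579, -1)), Mul(-1940, Pow(-706, -1)))), -1) = Pow(Add(Add(-55, 20), Add(Mul(371, Rational(-1, 1579)), Mul(-1940, Rational(-1, 706)))), -1) = Pow(Add(-35, Add(Rational(-371, 1579), Rational(970, 353))), -1) = Pow(Add(-35, Rational(1400667, 557387)), -1) = Pow(Rational(-18107878, 557387), -1) = Rational(-557387, 18107878) ≈ -0.030781)
Pow(Add(k, Mul(55, -26)), Rational(1, 2)) = Pow(Add(Rational(-557387, 18107878), Mul(55, -26)), Rational(1, 2)) = Pow(Add(Rational(-557387, 18107878), -1430), Rational(1, 2)) = Pow(Rational(-25894822927, 18107878), Rational(1, 2)) = Mul(Rational(487, 18107878), I, Pow(1977072443674, Rational(1, 2)))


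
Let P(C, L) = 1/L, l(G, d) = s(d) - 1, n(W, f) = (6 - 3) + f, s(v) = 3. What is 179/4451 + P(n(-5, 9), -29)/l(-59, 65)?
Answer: 5931/258158 ≈ 0.022974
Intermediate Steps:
n(W, f) = 3 + f
l(G, d) = 2 (l(G, d) = 3 - 1 = 2)
179/4451 + P(n(-5, 9), -29)/l(-59, 65) = 179/4451 + 1/(-29*2) = 179*(1/4451) - 1/29*½ = 179/4451 - 1/58 = 5931/258158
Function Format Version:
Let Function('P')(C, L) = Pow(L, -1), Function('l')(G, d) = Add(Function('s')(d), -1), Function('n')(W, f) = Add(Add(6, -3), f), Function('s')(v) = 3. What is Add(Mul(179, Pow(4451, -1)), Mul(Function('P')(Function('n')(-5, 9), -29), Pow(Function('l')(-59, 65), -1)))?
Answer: Rational(5931, 258158) ≈ 0.022974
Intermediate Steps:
Function('n')(W, f) = Add(3, f)
Function('l')(G, d) = 2 (Function('l')(G, d) = Add(3, -1) = 2)
Add(Mul(179, Pow(4451, -1)), Mul(Function('P')(Function('n')(-5, 9), -29), Pow(Function('l')(-59, 65), -1))) = Add(Mul(179, Pow(4451, -1)), Mul(Pow(-29, -1), Pow(2, -1))) = Add(Mul(179, Rational(1, 4451)), Mul(Rational(-1, 29), Rational(1, 2))) = Add(Rational(179, 4451), Rational(-1, 58)) = Rational(5931, 258158)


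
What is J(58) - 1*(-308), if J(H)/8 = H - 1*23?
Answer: 588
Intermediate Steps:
J(H) = -184 + 8*H (J(H) = 8*(H - 1*23) = 8*(H - 23) = 8*(-23 + H) = -184 + 8*H)
J(58) - 1*(-308) = (-184 + 8*58) - 1*(-308) = (-184 + 464) + 308 = 280 + 308 = 588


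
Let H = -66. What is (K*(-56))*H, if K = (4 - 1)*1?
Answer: 11088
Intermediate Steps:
K = 3 (K = 3*1 = 3)
(K*(-56))*H = (3*(-56))*(-66) = -168*(-66) = 11088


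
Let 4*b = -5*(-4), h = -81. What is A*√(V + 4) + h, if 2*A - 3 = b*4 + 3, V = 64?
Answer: -81 + 26*√17 ≈ 26.201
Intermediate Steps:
b = 5 (b = (-5*(-4))/4 = (¼)*20 = 5)
A = 13 (A = 3/2 + (5*4 + 3)/2 = 3/2 + (20 + 3)/2 = 3/2 + (½)*23 = 3/2 + 23/2 = 13)
A*√(V + 4) + h = 13*√(64 + 4) - 81 = 13*√68 - 81 = 13*(2*√17) - 81 = 26*√17 - 81 = -81 + 26*√17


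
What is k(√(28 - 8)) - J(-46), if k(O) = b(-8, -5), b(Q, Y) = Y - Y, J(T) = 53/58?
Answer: -53/58 ≈ -0.91379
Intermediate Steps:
J(T) = 53/58 (J(T) = 53*(1/58) = 53/58)
b(Q, Y) = 0
k(O) = 0
k(√(28 - 8)) - J(-46) = 0 - 1*53/58 = 0 - 53/58 = -53/58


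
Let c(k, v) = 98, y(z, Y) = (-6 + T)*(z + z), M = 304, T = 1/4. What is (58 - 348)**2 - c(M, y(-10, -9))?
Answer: 84002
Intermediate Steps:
T = 1/4 ≈ 0.25000
y(z, Y) = -23*z/2 (y(z, Y) = (-6 + 1/4)*(z + z) = -23*z/2)
(58 - 348)**2 - c(M, y(-10, -9)) = (58 - 348)**2 - 1*98 = (-290)**2 - 98 = 84100 - 98 = 84002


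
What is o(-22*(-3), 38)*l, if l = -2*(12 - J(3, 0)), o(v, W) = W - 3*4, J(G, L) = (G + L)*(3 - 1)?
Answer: -312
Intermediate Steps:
J(G, L) = 2*G + 2*L (J(G, L) = (G + L)*2 = 2*G + 2*L)
o(v, W) = -12 + W (o(v, W) = W - 12 = -12 + W)
l = -12 (l = -2*(12 - (2*3 + 2*0)) = -2*(12 - (6 + 0)) = -2*(12 - 1*6) = -2*(12 - 6) = -2*6 = -1*12 = -12)
o(-22*(-3), 38)*l = (-12 + 38)*(-12) = 26*(-12) = -312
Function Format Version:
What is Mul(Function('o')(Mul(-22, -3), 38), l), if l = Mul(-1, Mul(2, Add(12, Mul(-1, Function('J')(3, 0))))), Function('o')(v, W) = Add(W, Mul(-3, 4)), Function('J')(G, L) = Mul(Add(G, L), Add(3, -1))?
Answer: -312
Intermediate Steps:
Function('J')(G, L) = Add(Mul(2, G), Mul(2, L)) (Function('J')(G, L) = Mul(Add(G, L), 2) = Add(Mul(2, G), Mul(2, L)))
Function('o')(v, W) = Add(-12, W) (Function('o')(v, W) = Add(W, -12) = Add(-12, W))
l = -12 (l = Mul(-1, Mul(2, Add(12, Mul(-1, Add(Mul(2, 3), Mul(2, 0)))))) = Mul(-1, Mul(2, Add(12, Mul(-1, Add(6, 0))))) = Mul(-1, Mul(2, Add(12, Mul(-1, 6)))) = Mul(-1, Mul(2, Add(12, -6))) = Mul(-1, Mul(2, 6)) = Mul(-1, 12) = -12)
Mul(Function('o')(Mul(-22, -3), 38), l) = Mul(Add(-12, 38), -12) = Mul(26, -12) = -312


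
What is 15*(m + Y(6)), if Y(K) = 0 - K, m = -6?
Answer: -180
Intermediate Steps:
Y(K) = -K
15*(m + Y(6)) = 15*(-6 - 1*6) = 15*(-6 - 6) = 15*(-12) = -180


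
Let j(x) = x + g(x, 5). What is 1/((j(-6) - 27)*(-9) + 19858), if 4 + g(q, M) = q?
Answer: 1/20245 ≈ 4.9395e-5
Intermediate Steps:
g(q, M) = -4 + q
j(x) = -4 + 2*x (j(x) = x + (-4 + x) = -4 + 2*x)
1/((j(-6) - 27)*(-9) + 19858) = 1/(((-4 + 2*(-6)) - 27)*(-9) + 19858) = 1/(((-4 - 12) - 27)*(-9) + 19858) = 1/((-16 - 27)*(-9) + 19858) = 1/(-43*(-9) + 19858) = 1/(387 + 19858) = 1/20245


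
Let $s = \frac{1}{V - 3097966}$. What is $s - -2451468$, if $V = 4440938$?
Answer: $\frac{3292252882897}{1342972} \approx 2.4515 \cdot 10^{6}$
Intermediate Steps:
$s = \frac{1}{1342972}$ ($s = \frac{1}{4440938 - 3097966} = \frac{1}{1342972} \approx 7.4462 \cdot 10^{-7}$)
$s - -2451468 = \frac{1}{1342972} - -2451468 = \frac{1}{1342972} + 2451468 = \frac{3292252882897}{1342972}$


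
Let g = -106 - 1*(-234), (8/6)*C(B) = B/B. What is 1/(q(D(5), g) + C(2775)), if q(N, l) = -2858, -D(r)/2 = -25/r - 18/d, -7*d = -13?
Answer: -4/11429 ≈ -0.00034999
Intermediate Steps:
d = 13/7 (d = -⅐*(-13) = 13/7 ≈ 1.8571)
C(B) = ¾ (C(B) = 3*(B/B)/4 = (¾)*1 = ¾)
D(r) = 252/13 + 50/r (D(r) = -2*(-25/r - 18/13/7) = -2*(-25/r - 18*7/13) = -2*(-25/r - 126/13) = -2*(-126/13 - 25/r) = 252/13 + 50/r)
g = 128 (g = -106 + 234 = 128)
1/(q(D(5), g) + C(2775)) = 1/(-2858 + ¾) = 1/(-11429/4) = -4/11429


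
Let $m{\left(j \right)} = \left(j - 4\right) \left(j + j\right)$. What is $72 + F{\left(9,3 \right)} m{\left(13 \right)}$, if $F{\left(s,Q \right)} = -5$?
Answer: $-1098$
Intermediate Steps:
$m{\left(j \right)} = 2 j \left(-4 + j\right)$ ($m{\left(j \right)} = \left(-4 + j\right) 2 j = 2 j \left(-4 + j\right)$)
$72 + F{\left(9,3 \right)} m{\left(13 \right)} = 72 - 5 \cdot 2 \cdot 13 \left(-4 + 13\right) = 72 - 5 \cdot 2 \cdot 13 \cdot 9 = 72 - 1170 = -1098$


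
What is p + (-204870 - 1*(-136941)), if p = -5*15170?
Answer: -143779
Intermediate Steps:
p = -75850
p + (-204870 - 1*(-136941)) = -75850 + (-204870 - 1*(-136941)) = -75850 + (-204870 + 136941) = -75850 - 67929 = -143779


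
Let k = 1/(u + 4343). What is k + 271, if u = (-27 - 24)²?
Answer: 1881825/6944 ≈ 271.00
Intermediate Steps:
u = 2601 (u = (-51)² = 2601)
k = 1/6944 (k = 1/(2601 + 4343) = 1/6944 ≈ 0.00014401)
k + 271 = 1/6944 + 271 = 1881825/6944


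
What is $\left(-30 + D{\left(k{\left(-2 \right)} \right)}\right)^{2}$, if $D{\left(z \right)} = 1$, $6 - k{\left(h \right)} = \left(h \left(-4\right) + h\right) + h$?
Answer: $841$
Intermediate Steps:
$k{\left(h \right)} = 6 + 2 h$ ($k{\left(h \right)} = 6 - \left(\left(h \left(-4\right) + h\right) + h\right) = 6 - \left(\left(- 4 h + h\right) + h\right) = 6 - \left(- 3 h + h\right) = 6 - - 2 h = 6 + 2 h$)
$\left(-30 + D{\left(k{\left(-2 \right)} \right)}\right)^{2} = \left(-30 + 1\right)^{2} = \left(-29\right)^{2} = 841$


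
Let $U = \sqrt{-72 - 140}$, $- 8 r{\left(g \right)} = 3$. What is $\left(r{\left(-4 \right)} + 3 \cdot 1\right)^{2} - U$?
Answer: $\frac{441}{64} - 2 i \sqrt{53} \approx 6.8906 - 14.56 i$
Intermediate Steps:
$r{\left(g \right)} = - \frac{3}{8}$ ($r{\left(g \right)} = \left(- \frac{1}{8}\right) 3 = - \frac{3}{8}$)
$U = 2 i \sqrt{53}$ ($U = \sqrt{-212} = 2 i \sqrt{53} \approx 14.56 i$)
$\left(r{\left(-4 \right)} + 3 \cdot 1\right)^{2} - U = \left(- \frac{3}{8} + 3 \cdot 1\right)^{2} - 2 i \sqrt{53} = \left(- \frac{3}{8} + 3\right)^{2} - 2 i \sqrt{53} = \left(\frac{21}{8}\right)^{2} - 2 i \sqrt{53} = \frac{441}{64} - 2 i \sqrt{53}$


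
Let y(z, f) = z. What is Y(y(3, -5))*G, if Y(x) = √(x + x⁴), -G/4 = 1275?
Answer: -10200*√21 ≈ -46742.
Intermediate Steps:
G = -5100 (G = -4*1275 = -5100)
Y(y(3, -5))*G = √(3 + 3⁴)*(-5100) = √(3 + 81)*(-5100) = √84*(-5100) = (2*√21)*(-5100) = -10200*√21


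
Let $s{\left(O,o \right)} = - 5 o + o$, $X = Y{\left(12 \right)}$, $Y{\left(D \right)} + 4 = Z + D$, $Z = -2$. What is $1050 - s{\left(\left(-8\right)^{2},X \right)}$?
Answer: $1074$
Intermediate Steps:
$Y{\left(D \right)} = -6 + D$ ($Y{\left(D \right)} = -4 + \left(-2 + D\right) = -6 + D$)
$X = 6$ ($X = -6 + 12 = 6$)
$s{\left(O,o \right)} = - 4 o$
$1050 - s{\left(\left(-8\right)^{2},X \right)} = 1050 - \left(-4\right) 6 = 1050 - -24 = 1050 + 24 = 1074$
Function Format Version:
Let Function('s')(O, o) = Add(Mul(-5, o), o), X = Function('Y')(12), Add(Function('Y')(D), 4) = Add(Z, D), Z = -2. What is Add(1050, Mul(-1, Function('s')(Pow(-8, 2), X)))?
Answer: 1074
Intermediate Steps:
Function('Y')(D) = Add(-6, D) (Function('Y')(D) = Add(-4, Add(-2, D)) = Add(-6, D))
X = 6 (X = Add(-6, 12) = 6)
Function('s')(O, o) = Mul(-4, o)
Add(1050, Mul(-1, Function('s')(Pow(-8, 2), X))) = Add(1050, Mul(-1, Mul(-4, 6))) = Add(1050, Mul(-1, -24)) = Add(1050, 24) = 1074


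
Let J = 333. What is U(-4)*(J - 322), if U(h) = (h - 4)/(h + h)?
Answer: 11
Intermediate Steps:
U(h) = (-4 + h)/(2*h) (U(h) = (-4 + h)/((2*h)) = (-4 + h)*(1/(2*h)) = (-4 + h)/(2*h))
U(-4)*(J - 322) = ((½)*(-4 - 4)/(-4))*(333 - 322) = ((½)*(-¼)*(-8))*11 = 1*11 = 11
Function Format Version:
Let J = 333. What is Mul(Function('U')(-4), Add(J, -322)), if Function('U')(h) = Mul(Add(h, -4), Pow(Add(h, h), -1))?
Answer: 11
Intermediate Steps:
Function('U')(h) = Mul(Rational(1, 2), Pow(h, -1), Add(-4, h)) (Function('U')(h) = Mul(Add(-4, h), Pow(Mul(2, h), -1)) = Mul(Add(-4, h), Mul(Rational(1, 2), Pow(h, -1))) = Mul(Rational(1, 2), Pow(h, -1), Add(-4, h)))
Mul(Function('U')(-4), Add(J, -322)) = Mul(Mul(Rational(1, 2), Pow(-4, -1), Add(-4, -4)), Add(333, -322)) = Mul(Mul(Rational(1, 2), Rational(-1, 4), -8), 11) = Mul(1, 11) = 11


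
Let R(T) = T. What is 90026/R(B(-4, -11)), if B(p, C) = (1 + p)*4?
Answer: -45013/6 ≈ -7502.2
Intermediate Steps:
B(p, C) = 4 + 4*p
90026/R(B(-4, -11)) = 90026/(4 + 4*(-4)) = 90026/(4 - 16) = 90026/(-12) = 90026*(-1/12) = -45013/6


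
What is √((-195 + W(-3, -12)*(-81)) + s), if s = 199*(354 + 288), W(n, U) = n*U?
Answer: √124647 ≈ 353.05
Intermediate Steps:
W(n, U) = U*n
s = 127758 (s = 199*642 = 127758)
√((-195 + W(-3, -12)*(-81)) + s) = √((-195 - 12*(-3)*(-81)) + 127758) = √((-195 + 36*(-81)) + 127758) = √((-195 - 2916) + 127758) = √(-3111 + 127758) = √124647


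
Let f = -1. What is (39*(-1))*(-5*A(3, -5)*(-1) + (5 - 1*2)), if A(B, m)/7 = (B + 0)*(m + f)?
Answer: 24453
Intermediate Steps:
A(B, m) = 7*B*(-1 + m) (A(B, m) = 7*((B + 0)*(m - 1)) = 7*(B*(-1 + m)) = 7*B*(-1 + m))
(39*(-1))*(-5*A(3, -5)*(-1) + (5 - 1*2)) = (39*(-1))*(-5*7*3*(-1 - 5)*(-1) + (5 - 1*2)) = -39*(-5*7*3*(-6)*(-1) + (5 - 2)) = -39*(-(-630)*(-1) + 3) = -39*(-5*126 + 3) = -39*(-630 + 3) = -39*(-627) = 24453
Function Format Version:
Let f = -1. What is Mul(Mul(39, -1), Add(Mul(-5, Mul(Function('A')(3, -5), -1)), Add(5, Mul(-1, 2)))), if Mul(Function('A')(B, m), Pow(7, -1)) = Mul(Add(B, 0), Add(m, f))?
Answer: 24453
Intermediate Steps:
Function('A')(B, m) = Mul(7, B, Add(-1, m)) (Function('A')(B, m) = Mul(7, Mul(Add(B, 0), Add(m, -1))) = Mul(7, Mul(B, Add(-1, m))) = Mul(7, B, Add(-1, m)))
Mul(Mul(39, -1), Add(Mul(-5, Mul(Function('A')(3, -5), -1)), Add(5, Mul(-1, 2)))) = Mul(Mul(39, -1), Add(Mul(-5, Mul(Mul(7, 3, Add(-1, -5)), -1)), Add(5, Mul(-1, 2)))) = Mul(-39, Add(Mul(-5, Mul(Mul(7, 3, -6), -1)), Add(5, -2))) = Mul(-39, Add(Mul(-5, Mul(-126, -1)), 3)) = Mul(-39, Add(Mul(-5, 126), 3)) = Mul(-39, Add(-630, 3)) = Mul(-39, -627) = 24453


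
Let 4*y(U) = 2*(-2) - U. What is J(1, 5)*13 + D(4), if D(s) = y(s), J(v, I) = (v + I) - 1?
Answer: 63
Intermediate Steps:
y(U) = -1 - U/4 (y(U) = (2*(-2) - U)/4 = (-4 - U)/4 = -1 - U/4)
J(v, I) = -1 + I + v (J(v, I) = (I + v) - 1 = -1 + I + v)
D(s) = -1 - s/4
J(1, 5)*13 + D(4) = (-1 + 5 + 1)*13 + (-1 - ¼*4) = 5*13 + (-1 - 1) = 65 - 2 = 63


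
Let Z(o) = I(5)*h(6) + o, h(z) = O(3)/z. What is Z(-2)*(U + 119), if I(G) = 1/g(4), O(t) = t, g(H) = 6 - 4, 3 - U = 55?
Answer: -469/4 ≈ -117.25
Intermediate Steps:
U = -52 (U = 3 - 1*55 = 3 - 55 = -52)
g(H) = 2
h(z) = 3/z
I(G) = 1/2
Z(o) = 1/4 + o (Z(o) = (3/6)/2 + o = (3*(1/6))/2 + o = (1/2)*(1/2) + o = 1/4 + o)
Z(-2)*(U + 119) = (1/4 - 2)*(-52 + 119) = -7/4*67 = -469/4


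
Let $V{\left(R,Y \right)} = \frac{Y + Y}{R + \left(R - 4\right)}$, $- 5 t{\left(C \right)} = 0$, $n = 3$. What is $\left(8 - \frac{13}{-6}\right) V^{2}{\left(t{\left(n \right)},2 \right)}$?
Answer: $\frac{61}{6} \approx 10.167$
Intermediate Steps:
$t{\left(C \right)} = 0$ ($t{\left(C \right)} = \left(- \frac{1}{5}\right) 0 = 0$)
$V{\left(R,Y \right)} = \frac{2 Y}{-4 + 2 R}$ ($V{\left(R,Y \right)} = \frac{2 Y}{R + \left(-4 + R\right)} = \frac{2 Y}{-4 + 2 R}$)
$\left(8 - \frac{13}{-6}\right) V^{2}{\left(t{\left(n \right)},2 \right)} = \left(8 - \frac{13}{-6}\right) \left(\frac{2}{-2 + 0}\right)^{2} = \left(8 - - \frac{13}{6}\right) \left(\frac{2}{-2}\right)^{2} = \left(8 + \frac{13}{6}\right) \left(2 \left(- \frac{1}{2}\right)\right)^{2} = \frac{61 \left(-1\right)^{2}}{6} = \frac{61}{6} \cdot 1 = \frac{61}{6}$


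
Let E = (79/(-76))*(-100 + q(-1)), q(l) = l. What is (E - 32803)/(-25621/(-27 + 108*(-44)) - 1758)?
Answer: 11876049171/636565436 ≈ 18.656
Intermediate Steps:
E = 7979/76 (E = (79/(-76))*(-100 - 1) = (79*(-1/76))*(-101) = -79/76*(-101) = 7979/76 ≈ 104.99)
(E - 32803)/(-25621/(-27 + 108*(-44)) - 1758) = (7979/76 - 32803)/(-25621/(-27 + 108*(-44)) - 1758) = -2485049/(76*(-25621/(-27 - 4752) - 1758)) = -2485049/(76*(-25621/(-4779) - 1758)) = -2485049/(76*(-25621*(-1/4779) - 1758)) = -2485049/(76*(25621/4779 - 1758)) = -2485049/(76*(-8375861/4779)) = -2485049/76*(-4779/8375861) = 11876049171/636565436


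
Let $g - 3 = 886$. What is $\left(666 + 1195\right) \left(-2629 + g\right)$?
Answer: $-3238140$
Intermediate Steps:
$g = 889$ ($g = 3 + 886 = 889$)
$\left(666 + 1195\right) \left(-2629 + g\right) = \left(666 + 1195\right) \left(-2629 + 889\right) = 1861 \left(-1740\right) = -3238140$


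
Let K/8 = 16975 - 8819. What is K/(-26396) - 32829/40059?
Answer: -290026993/88116447 ≈ -3.2914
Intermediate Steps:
K = 65248 (K = 8*(16975 - 8819) = 8*8156 = 65248)
K/(-26396) - 32829/40059 = 65248/(-26396) - 32829/40059 = 65248*(-1/26396) - 32829*1/40059 = -16312/6599 - 10943/13353 = -290026993/88116447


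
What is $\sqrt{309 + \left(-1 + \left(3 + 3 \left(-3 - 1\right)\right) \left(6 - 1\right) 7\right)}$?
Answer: $i \sqrt{7} \approx 2.6458 i$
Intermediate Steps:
$\sqrt{309 + \left(-1 + \left(3 + 3 \left(-3 - 1\right)\right) \left(6 - 1\right) 7\right)} = \sqrt{309 + \left(-1 + \left(3 + 3 \left(-4\right)\right) 5 \cdot 7\right)} = \sqrt{309 + \left(-1 + \left(3 - 12\right) 5 \cdot 7\right)} = \sqrt{309 + \left(-1 + \left(-9\right) 5 \cdot 7\right)} = \sqrt{309 - 316} = \sqrt{-7} = i \sqrt{7}$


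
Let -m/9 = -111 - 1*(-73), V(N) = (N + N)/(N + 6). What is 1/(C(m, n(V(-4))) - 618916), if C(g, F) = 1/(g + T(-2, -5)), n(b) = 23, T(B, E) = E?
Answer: -337/208574691 ≈ -1.6157e-6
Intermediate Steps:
V(N) = 2*N/(6 + N) (V(N) = (2*N)/(6 + N) = 2*N/(6 + N))
m = 342 (m = -9*(-111 - 1*(-73)) = -9*(-111 + 73) = -9*(-38) = 342)
C(g, F) = 1/(-5 + g) (C(g, F) = 1/(g - 5) = 1/(-5 + g))
1/(C(m, n(V(-4))) - 618916) = 1/(1/(-5 + 342) - 618916) = 1/(1/337 - 618916) = 1/(-208574691/337) = -337/208574691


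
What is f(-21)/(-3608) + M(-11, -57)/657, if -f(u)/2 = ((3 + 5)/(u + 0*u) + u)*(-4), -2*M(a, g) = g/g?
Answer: 193505/4148298 ≈ 0.046647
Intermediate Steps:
M(a, g) = -½ (M(a, g) = -g/(2*g) = -½*1 = -½)
f(u) = 8*u + 64/u (f(u) = -2*((3 + 5)/(u + 0*u) + u)*(-4) = -2*(8/(u + 0) + u)*(-4) = -2*(8/u + u)*(-4) = -2*(u + 8/u)*(-4) = -2*(-32/u - 4*u) = 8*u + 64/u)
f(-21)/(-3608) + M(-11, -57)/657 = (8*(-21) + 64/(-21))/(-3608) - ½/657 = (-168 + 64*(-1/21))*(-1/3608) - ½*1/657 = (-168 - 64/21)*(-1/3608) - 1/1314 = -3592/21*(-1/3608) - 1/1314 = 449/9471 - 1/1314 = 193505/4148298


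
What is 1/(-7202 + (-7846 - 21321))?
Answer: -1/36369 ≈ -2.7496e-5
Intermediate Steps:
1/(-7202 + (-7846 - 21321)) = 1/(-7202 - 29167) = 1/(-36369) = -1/36369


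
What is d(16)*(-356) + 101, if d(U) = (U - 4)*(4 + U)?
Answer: -85339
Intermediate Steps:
d(U) = (-4 + U)*(4 + U)
d(16)*(-356) + 101 = (-16 + 16²)*(-356) + 101 = (-16 + 256)*(-356) + 101 = 240*(-356) + 101 = -85440 + 101 = -85339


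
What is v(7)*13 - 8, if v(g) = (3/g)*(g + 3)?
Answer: 334/7 ≈ 47.714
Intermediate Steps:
v(g) = 3*(3 + g)/g (v(g) = (3/g)*(3 + g) = 3*(3 + g)/g)
v(7)*13 - 8 = (3 + 9/7)*13 - 8 = (30/7)*13 - 8 = 390/7 - 8 = 334/7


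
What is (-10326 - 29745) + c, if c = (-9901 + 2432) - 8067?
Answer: -55607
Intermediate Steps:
c = -15536 (c = -7469 - 8067 = -15536)
(-10326 - 29745) + c = (-10326 - 29745) - 15536 = -40071 - 15536 = -55607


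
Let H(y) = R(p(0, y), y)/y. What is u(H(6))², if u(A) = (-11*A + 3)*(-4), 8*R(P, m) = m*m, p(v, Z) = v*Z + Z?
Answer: 441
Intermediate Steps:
p(v, Z) = Z + Z*v (p(v, Z) = Z*v + Z = Z + Z*v)
R(P, m) = m²/8 (R(P, m) = (m*m)/8 = m²/8)
H(y) = y/8 (H(y) = (y²/8)/y = y/8)
u(A) = -12 + 44*A (u(A) = (3 - 11*A)*(-4) = -12 + 44*A)
u(H(6))² = (-12 + 44*((⅛)*6))² = (-12 + 44*(¾))² = (-12 + 33)² = 21² = 441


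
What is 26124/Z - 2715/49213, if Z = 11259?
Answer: 418357409/184696389 ≈ 2.2651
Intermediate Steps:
26124/Z - 2715/49213 = 26124/11259 - 2715/49213 = 26124*(1/11259) - 2715*1/49213 = 8708/3753 - 2715/49213 = 418357409/184696389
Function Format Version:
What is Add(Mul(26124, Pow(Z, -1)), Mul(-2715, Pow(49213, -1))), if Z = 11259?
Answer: Rational(418357409, 184696389) ≈ 2.2651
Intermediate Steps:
Add(Mul(26124, Pow(Z, -1)), Mul(-2715, Pow(49213, -1))) = Add(Mul(26124, Pow(11259, -1)), Mul(-2715, Pow(49213, -1))) = Add(Mul(26124, Rational(1, 11259)), Mul(-2715, Rational(1, 49213))) = Add(Rational(8708, 3753), Rational(-2715, 49213)) = Rational(418357409, 184696389)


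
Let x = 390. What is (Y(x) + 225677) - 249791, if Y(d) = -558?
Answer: -24672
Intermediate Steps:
(Y(x) + 225677) - 249791 = (-558 + 225677) - 249791 = 225119 - 249791 = -24672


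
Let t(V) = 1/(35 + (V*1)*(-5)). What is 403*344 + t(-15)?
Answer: 15249521/110 ≈ 1.3863e+5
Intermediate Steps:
t(V) = 1/(35 - 5*V) (t(V) = 1/(35 + V*(-5)) = 1/(35 - 5*V))
403*344 + t(-15) = 403*344 - 1/(-35 + 5*(-15)) = 138632 - 1/(-35 - 75) = 138632 - 1/(-110) = 138632 - 1*(-1/110) = 138632 + 1/110 = 15249521/110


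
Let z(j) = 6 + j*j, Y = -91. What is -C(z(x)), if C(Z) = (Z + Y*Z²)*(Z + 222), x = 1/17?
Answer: 18017061050580/24137569 ≈ 7.4643e+5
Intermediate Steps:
x = 1/17 ≈ 0.058824
z(j) = 6 + j²
C(Z) = (222 + Z)*(Z - 91*Z²) (C(Z) = (Z - 91*Z²)*(Z + 222) = (Z - 91*Z²)*(222 + Z) = (222 + Z)*(Z - 91*Z²))
-C(z(x)) = -(6 + (1/17)²)*(222 - 20201*(6 + (1/17)²) - 91*(6 + (1/17)²)²) = -(6 + 1/289)*(222 - 20201*(6 + 1/289) - 91*(6 + 1/289)²) = -1735*(222 - 20201*1735/289 - 91*(1735/289)²)/289 = -1735*(222 - 35048735/289 - 91*3010225/83521)/289 = -1735*(222 - 35048735/289 - 273930475/83521)/289 = -1735*(-10384473228)/(289*83521) = -1*(-18017061050580/24137569) = 18017061050580/24137569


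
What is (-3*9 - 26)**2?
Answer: 2809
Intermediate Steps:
(-3*9 - 26)**2 = (-27 - 26)**2 = (-53)**2 = 2809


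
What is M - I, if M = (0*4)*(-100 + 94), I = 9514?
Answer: -9514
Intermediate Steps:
M = 0 (M = 0*(-6) = 0)
M - I = 0 - 1*9514 = 0 - 9514 = -9514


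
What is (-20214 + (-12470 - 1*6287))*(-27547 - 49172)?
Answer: 2989816149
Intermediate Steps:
(-20214 + (-12470 - 1*6287))*(-27547 - 49172) = (-20214 + (-12470 - 6287))*(-76719) = (-20214 - 18757)*(-76719) = -38971*(-76719) = 2989816149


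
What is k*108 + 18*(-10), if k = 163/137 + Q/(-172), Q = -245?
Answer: 602847/5891 ≈ 102.33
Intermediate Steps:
k = 61601/23564 (k = 163/137 - 245/(-172) = 163*(1/137) - 245*(-1/172) = 163/137 + 245/172 = 61601/23564 ≈ 2.6142)
k*108 + 18*(-10) = (61601/23564)*108 + 18*(-10) = 1663227/5891 - 180 = 602847/5891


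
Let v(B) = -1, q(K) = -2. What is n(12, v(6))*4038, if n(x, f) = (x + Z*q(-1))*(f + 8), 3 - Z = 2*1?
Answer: 282660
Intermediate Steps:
Z = 1 (Z = 3 - 2 = 1)
n(x, f) = (-2 + x)*(8 + f) (n(x, f) = (x + 1*(-2))*(f + 8) = (x - 2)*(8 + f) = (-2 + x)*(8 + f))
n(12, v(6))*4038 = (-16 - 2*(-1) + 8*12 - 1*12)*4038 = (-16 + 2 + 96 - 12)*4038 = 70*4038 = 282660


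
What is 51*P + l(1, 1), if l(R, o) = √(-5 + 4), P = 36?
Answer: 1836 + I ≈ 1836.0 + 1.0*I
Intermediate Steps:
l(R, o) = I (l(R, o) = √(-1) = I)
51*P + l(1, 1) = 51*36 + I = 1836 + I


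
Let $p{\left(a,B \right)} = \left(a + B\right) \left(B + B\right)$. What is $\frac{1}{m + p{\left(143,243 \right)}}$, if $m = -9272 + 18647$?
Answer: $\frac{1}{196971} \approx 5.0769 \cdot 10^{-6}$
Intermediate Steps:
$m = 9375$
$p{\left(a,B \right)} = 2 B \left(B + a\right)$ ($p{\left(a,B \right)} = \left(B + a\right) 2 B = 2 B \left(B + a\right)$)
$\frac{1}{m + p{\left(143,243 \right)}} = \frac{1}{9375 + 2 \cdot 243 \left(243 + 143\right)} = \frac{1}{9375 + 2 \cdot 243 \cdot 386} = \frac{1}{9375 + 187596} = \frac{1}{196971}$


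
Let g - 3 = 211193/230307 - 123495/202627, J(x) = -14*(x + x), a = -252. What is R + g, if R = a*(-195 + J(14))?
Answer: 6903237343609349/46666416489 ≈ 1.4793e+5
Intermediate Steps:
J(x) = -28*x
g = 154350890513/46666416489 (g = 3 + (211193/230307 - 123495/202627) = 3 + 14351641046/46666416489 = 154350890513/46666416489 ≈ 3.3075)
R = 147924 (R = -252*(-195 - 28*14) = -252*(-195 - 392) = -252*(-587) = 147924)
R + g = 147924 + 154350890513/46666416489 = 6903237343609349/46666416489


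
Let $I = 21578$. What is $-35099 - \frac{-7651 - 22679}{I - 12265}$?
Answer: $- \frac{326846657}{9313} \approx -35096.0$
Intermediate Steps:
$-35099 - \frac{-7651 - 22679}{I - 12265} = -35099 - \frac{-7651 - 22679}{21578 - 12265} = -35099 - - \frac{30330}{9313} = -35099 + \frac{30330}{9313} = - \frac{326846657}{9313}$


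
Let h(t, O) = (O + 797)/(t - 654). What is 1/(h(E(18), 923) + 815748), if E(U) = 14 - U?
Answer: 329/268380232 ≈ 1.2259e-6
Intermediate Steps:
h(t, O) = (797 + O)/(-654 + t)
1/(h(E(18), 923) + 815748) = 1/((797 + 923)/(-654 + (14 - 1*18)) + 815748) = 1/(1720/(-654 + (14 - 18)) + 815748) = 1/(1720/(-654 - 4) + 815748) = 1/(1720/(-658) + 815748) = 1/(-1/658*1720 + 815748) = 1/(-860/329 + 815748) = 1/(268380232/329) = 329/268380232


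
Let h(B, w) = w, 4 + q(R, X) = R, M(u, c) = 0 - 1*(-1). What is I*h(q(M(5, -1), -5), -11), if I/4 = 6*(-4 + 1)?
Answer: 792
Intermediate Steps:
M(u, c) = 1 (M(u, c) = 0 + 1 = 1)
q(R, X) = -4 + R
I = -72 (I = 4*(6*(-4 + 1)) = 4*(6*(-3)) = 4*(-18) = -72)
I*h(q(M(5, -1), -5), -11) = -72*(-11) = 792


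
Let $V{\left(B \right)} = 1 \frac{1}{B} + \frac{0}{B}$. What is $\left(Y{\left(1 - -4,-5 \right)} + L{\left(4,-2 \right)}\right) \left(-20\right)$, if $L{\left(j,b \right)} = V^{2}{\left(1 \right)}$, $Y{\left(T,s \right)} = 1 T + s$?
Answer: $-20$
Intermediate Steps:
$V{\left(B \right)} = \frac{1}{B}$ ($V{\left(B \right)} = \frac{1}{B} + 0 = \frac{1}{B}$)
$Y{\left(T,s \right)} = T + s$
$L{\left(j,b \right)} = 1$ ($L{\left(j,b \right)} = \left(1^{-1}\right)^{2} = 1^{2} = 1$)
$\left(Y{\left(1 - -4,-5 \right)} + L{\left(4,-2 \right)}\right) \left(-20\right) = \left(\left(\left(1 - -4\right) - 5\right) + 1\right) \left(-20\right) = \left(\left(\left(1 + 4\right) - 5\right) + 1\right) \left(-20\right) = \left(\left(5 - 5\right) + 1\right) \left(-20\right) = \left(0 + 1\right) \left(-20\right) = 1 \left(-20\right) = -20$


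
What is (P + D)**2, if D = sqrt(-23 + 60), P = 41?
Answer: (41 + sqrt(37))**2 ≈ 2216.8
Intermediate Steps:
D = sqrt(37) ≈ 6.0828
(P + D)**2 = (41 + sqrt(37))**2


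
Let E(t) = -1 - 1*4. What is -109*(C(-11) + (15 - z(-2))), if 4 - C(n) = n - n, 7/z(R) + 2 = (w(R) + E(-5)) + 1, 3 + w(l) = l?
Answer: -23544/11 ≈ -2140.4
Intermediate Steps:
E(t) = -5 (E(t) = -1 - 4 = -5)
w(l) = -3 + l
z(R) = 7/(-9 + R) (z(R) = 7/(-2 + (((-3 + R) - 5) + 1)) = 7/(-2 + ((-8 + R) + 1)) = 7/(-2 + (-7 + R)) = 7/(-9 + R))
C(n) = 4 (C(n) = 4 - (n - n) = 4 - 1*0 = 4 + 0 = 4)
-109*(C(-11) + (15 - z(-2))) = -109*(4 + (15 - 7/(-9 - 2))) = -109*(4 + (15 - 7/(-11))) = -109*(4 + (15 - 7*(-1)/11)) = -109*(4 + (15 - 1*(-7/11))) = -109*(4 + (15 + 7/11)) = -109*(4 + 172/11) = -109*216/11 = -23544/11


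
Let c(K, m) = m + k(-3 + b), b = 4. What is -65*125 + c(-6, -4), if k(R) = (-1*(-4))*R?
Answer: -8125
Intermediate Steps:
k(R) = 4*R
c(K, m) = 4 + m (c(K, m) = m + 4*(-3 + 4) = m + 4*1 = m + 4 = 4 + m)
-65*125 + c(-6, -4) = -65*125 + (4 - 4) = -8125 + 0 = -8125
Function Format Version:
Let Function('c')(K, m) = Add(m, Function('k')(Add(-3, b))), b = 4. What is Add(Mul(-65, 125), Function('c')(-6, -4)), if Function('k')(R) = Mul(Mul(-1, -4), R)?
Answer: -8125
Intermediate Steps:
Function('k')(R) = Mul(4, R)
Function('c')(K, m) = Add(4, m) (Function('c')(K, m) = Add(m, Mul(4, Add(-3, 4))) = Add(m, Mul(4, 1)) = Add(m, 4) = Add(4, m))
Add(Mul(-65, 125), Function('c')(-6, -4)) = Add(Mul(-65, 125), Add(4, -4)) = Add(-8125, 0) = -8125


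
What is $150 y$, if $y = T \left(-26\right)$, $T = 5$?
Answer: $-19500$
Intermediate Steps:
$y = -130$ ($y = 5 \left(-26\right) = -130$)
$150 y = 150 \left(-130\right) = -19500$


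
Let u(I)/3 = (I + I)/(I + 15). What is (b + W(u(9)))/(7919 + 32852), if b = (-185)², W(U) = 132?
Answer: 34357/40771 ≈ 0.84268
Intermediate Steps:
u(I) = 6*I/(15 + I) (u(I) = 3*((I + I)/(I + 15)) = 3*((2*I)/(15 + I)) = 3*(2*I/(15 + I)) = 6*I/(15 + I))
b = 34225
(b + W(u(9)))/(7919 + 32852) = (34225 + 132)/(7919 + 32852) = 34357/40771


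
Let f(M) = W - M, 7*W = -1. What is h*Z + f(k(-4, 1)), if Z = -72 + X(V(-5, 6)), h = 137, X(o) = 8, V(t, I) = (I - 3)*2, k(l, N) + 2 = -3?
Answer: -61342/7 ≈ -8763.1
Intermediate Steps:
k(l, N) = -5 (k(l, N) = -2 - 3 = -5)
V(t, I) = -6 + 2*I (V(t, I) = (-3 + I)*2 = -6 + 2*I)
W = -⅐ (W = (⅐)*(-1) = -⅐ ≈ -0.14286)
f(M) = -⅐ - M
Z = -64 (Z = -72 + 8 = -64)
h*Z + f(k(-4, 1)) = 137*(-64) + (-⅐ - 1*(-5)) = -8768 + (-⅐ + 5) = -8768 + 34/7 = -61342/7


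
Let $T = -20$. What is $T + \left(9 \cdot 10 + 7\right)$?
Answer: $77$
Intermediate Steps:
$T + \left(9 \cdot 10 + 7\right) = -20 + \left(9 \cdot 10 + 7\right) = -20 + \left(90 + 7\right) = -20 + 97 = 77$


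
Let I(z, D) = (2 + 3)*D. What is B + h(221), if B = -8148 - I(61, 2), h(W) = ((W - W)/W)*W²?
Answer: -8158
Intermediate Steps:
I(z, D) = 5*D
h(W) = 0 (h(W) = (0/W)*W² = 0*W² = 0)
B = -8158 (B = -8148 - 5*2 = -8148 - 1*10 = -8148 - 10 = -8158)
B + h(221) = -8158 + 0 = -8158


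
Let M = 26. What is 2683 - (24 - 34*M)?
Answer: 3543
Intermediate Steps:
2683 - (24 - 34*M) = 2683 - (24 - 34*26) = 2683 - (24 - 884) = 2683 - 1*(-860) = 2683 + 860 = 3543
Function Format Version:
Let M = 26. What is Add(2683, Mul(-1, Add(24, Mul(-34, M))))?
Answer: 3543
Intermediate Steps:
Add(2683, Mul(-1, Add(24, Mul(-34, M)))) = Add(2683, Mul(-1, Add(24, Mul(-34, 26)))) = Add(2683, Mul(-1, Add(24, -884))) = Add(2683, Mul(-1, -860)) = Add(2683, 860) = 3543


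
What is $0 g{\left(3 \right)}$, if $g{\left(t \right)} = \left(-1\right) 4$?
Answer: $0$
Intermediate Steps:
$g{\left(t \right)} = -4$
$0 g{\left(3 \right)} = 0 \left(-4\right) = 0$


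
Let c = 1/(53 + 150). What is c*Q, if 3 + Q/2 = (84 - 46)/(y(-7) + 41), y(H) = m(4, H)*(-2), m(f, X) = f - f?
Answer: -170/8323 ≈ -0.020425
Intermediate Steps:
m(f, X) = 0
y(H) = 0 (y(H) = 0*(-2) = 0)
Q = -170/41 (Q = -6 + 2*((84 - 46)/(0 + 41)) = -6 + 2*(38/41) = -6 + 76/41 = -170/41 ≈ -4.1463)
c = 1/203 ≈ 0.0049261
c*Q = (1/203)*(-170/41) = -170/8323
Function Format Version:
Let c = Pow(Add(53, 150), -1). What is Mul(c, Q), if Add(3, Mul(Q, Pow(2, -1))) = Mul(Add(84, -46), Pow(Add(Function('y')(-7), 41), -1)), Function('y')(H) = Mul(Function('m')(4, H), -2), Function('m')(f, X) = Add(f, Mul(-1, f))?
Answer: Rational(-170, 8323) ≈ -0.020425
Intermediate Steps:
Function('m')(f, X) = 0
Function('y')(H) = 0 (Function('y')(H) = Mul(0, -2) = 0)
Q = Rational(-170, 41) (Q = Add(-6, Mul(2, Mul(Add(84, -46), Pow(Add(0, 41), -1)))) = Add(-6, Mul(2, Mul(38, Pow(41, -1)))) = Add(-6, Mul(2, Mul(38, Rational(1, 41)))) = Add(-6, Mul(2, Rational(38, 41))) = Add(-6, Rational(76, 41)) = Rational(-170, 41) ≈ -4.1463)
c = Rational(1, 203) (c = Pow(203, -1) = Rational(1, 203) ≈ 0.0049261)
Mul(c, Q) = Mul(Rational(1, 203), Rational(-170, 41)) = Rational(-170, 8323)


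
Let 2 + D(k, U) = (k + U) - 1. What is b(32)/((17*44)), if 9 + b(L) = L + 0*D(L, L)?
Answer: 23/748 ≈ 0.030749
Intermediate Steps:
D(k, U) = -3 + U + k (D(k, U) = -2 + ((k + U) - 1) = -2 + ((U + k) - 1) = -2 + (-1 + U + k) = -3 + U + k)
b(L) = -9 + L (b(L) = -9 + (L + 0*(-3 + L + L)) = -9 + (L + 0*(-3 + 2*L)) = -9 + (L + 0) = -9 + L)
b(32)/((17*44)) = (-9 + 32)/((17*44)) = 23/748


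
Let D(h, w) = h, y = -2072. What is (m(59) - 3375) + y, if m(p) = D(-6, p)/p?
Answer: -321379/59 ≈ -5447.1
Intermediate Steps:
m(p) = -6/p
(m(59) - 3375) + y = (-6/59 - 3375) - 2072 = -199131/59 - 2072 = -321379/59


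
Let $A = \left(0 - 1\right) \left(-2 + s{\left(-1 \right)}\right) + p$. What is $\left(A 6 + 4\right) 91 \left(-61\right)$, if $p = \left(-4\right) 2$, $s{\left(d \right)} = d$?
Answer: $144326$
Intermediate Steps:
$p = -8$
$A = -5$ ($A = \left(0 - 1\right) \left(-2 - 1\right) - 8 = \left(-1\right) \left(-3\right) - 8 = 3 - 8 = -5$)
$\left(A 6 + 4\right) 91 \left(-61\right) = \left(\left(-5\right) 6 + 4\right) 91 \left(-61\right) = \left(-30 + 4\right) 91 \left(-61\right) = \left(-26\right) 91 \left(-61\right) = \left(-2366\right) \left(-61\right) = 144326$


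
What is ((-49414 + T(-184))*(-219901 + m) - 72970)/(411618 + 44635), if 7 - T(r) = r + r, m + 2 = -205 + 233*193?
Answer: 8588568451/456253 ≈ 18824.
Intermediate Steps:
m = 44762 (m = -2 + (-205 + 233*193) = -2 + (-205 + 44969) = -2 + 44764 = 44762)
T(r) = 7 - 2*r (T(r) = 7 - (r + r) = 7 - 2*r)
((-49414 + T(-184))*(-219901 + m) - 72970)/(411618 + 44635) = ((-49414 + (7 - 2*(-184)))*(-219901 + 44762) - 72970)/(411618 + 44635) = ((-49414 + (7 + 368))*(-175139) - 72970)/456253 = ((-49414 + 375)*(-175139) - 72970)*(1/456253) = (-49039*(-175139) - 72970)*(1/456253) = (8588641421 - 72970)*(1/456253) = 8588568451*(1/456253) = 8588568451/456253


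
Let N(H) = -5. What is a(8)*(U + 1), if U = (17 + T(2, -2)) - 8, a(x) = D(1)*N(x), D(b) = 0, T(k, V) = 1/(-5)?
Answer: 0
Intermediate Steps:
T(k, V) = -⅕
a(x) = 0 (a(x) = 0*(-5) = 0)
U = 44/5 (U = (17 - ⅕) - 8 = 84/5 - 8 = 44/5 ≈ 8.8000)
a(8)*(U + 1) = 0*(44/5 + 1) = 0*(49/5) = 0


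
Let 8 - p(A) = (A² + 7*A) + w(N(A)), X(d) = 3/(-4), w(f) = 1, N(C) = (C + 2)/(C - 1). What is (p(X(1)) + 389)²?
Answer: 41100921/256 ≈ 1.6055e+5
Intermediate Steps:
N(C) = (2 + C)/(-1 + C)
X(d) = -¾ (X(d) = 3*(-¼) = -¾)
p(A) = 7 - A² - 7*A (p(A) = 8 - ((A² + 7*A) + 1) = 8 - (1 + A² + 7*A) = 8 + (-1 - A² - 7*A) = 7 - A² - 7*A)
(p(X(1)) + 389)² = ((7 - (-¾)² - 7*(-¾)) + 389)² = ((7 - 1*9/16 + 21/4) + 389)² = ((7 - 9/16 + 21/4) + 389)² = (187/16 + 389)² = (6411/16)² = 41100921/256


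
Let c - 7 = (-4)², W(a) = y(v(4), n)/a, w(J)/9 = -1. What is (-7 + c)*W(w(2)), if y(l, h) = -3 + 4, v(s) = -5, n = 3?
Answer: -16/9 ≈ -1.7778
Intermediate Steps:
y(l, h) = 1
w(J) = -9 (w(J) = 9*(-1) = -9)
W(a) = 1/a
c = 23 (c = 7 + (-4)² = 7 + 16 = 23)
(-7 + c)*W(w(2)) = (-7 + 23)/(-9) = 16*(-⅑) = -16/9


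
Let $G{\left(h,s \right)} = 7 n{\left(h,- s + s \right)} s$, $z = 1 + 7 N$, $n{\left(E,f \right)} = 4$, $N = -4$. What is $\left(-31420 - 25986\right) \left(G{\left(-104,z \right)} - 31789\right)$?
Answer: $1868278270$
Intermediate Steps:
$z = -27$ ($z = 1 + 7 \left(-4\right) = 1 - 28 = -27$)
$G{\left(h,s \right)} = 28 s$ ($G{\left(h,s \right)} = 7 \cdot 4 s = 28 s$)
$\left(-31420 - 25986\right) \left(G{\left(-104,z \right)} - 31789\right) = \left(-31420 - 25986\right) \left(28 \left(-27\right) - 31789\right) = - 57406 \left(-756 - 31789\right) = \left(-57406\right) \left(-32545\right) = 1868278270$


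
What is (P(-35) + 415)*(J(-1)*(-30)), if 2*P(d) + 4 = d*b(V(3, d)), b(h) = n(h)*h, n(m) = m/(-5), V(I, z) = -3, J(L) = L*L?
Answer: -13335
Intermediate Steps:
J(L) = L²
n(m) = -m/5 (n(m) = m*(-⅕) = -m/5)
b(h) = -h²/5 (b(h) = (-h/5)*h = -h²/5)
P(d) = -2 - 9*d/10 (P(d) = -2 + (d*(-⅕*(-3)²))/2 = -2 + (d*(-⅕*9))/2 = -2 + (d*(-9/5))/2 = -2 + (-9*d/5)/2 = -2 - 9*d/10)
(P(-35) + 415)*(J(-1)*(-30)) = ((-2 - 9/10*(-35)) + 415)*((-1)²*(-30)) = ((-2 + 63/2) + 415)*(1*(-30)) = (59/2 + 415)*(-30) = (889/2)*(-30) = -13335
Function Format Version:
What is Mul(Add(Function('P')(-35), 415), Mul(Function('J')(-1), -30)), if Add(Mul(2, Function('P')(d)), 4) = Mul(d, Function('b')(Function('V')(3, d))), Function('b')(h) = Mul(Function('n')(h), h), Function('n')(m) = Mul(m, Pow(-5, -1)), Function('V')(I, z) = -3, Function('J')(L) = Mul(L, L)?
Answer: -13335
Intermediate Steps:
Function('J')(L) = Pow(L, 2)
Function('n')(m) = Mul(Rational(-1, 5), m) (Function('n')(m) = Mul(m, Rational(-1, 5)) = Mul(Rational(-1, 5), m))
Function('b')(h) = Mul(Rational(-1, 5), Pow(h, 2)) (Function('b')(h) = Mul(Mul(Rational(-1, 5), h), h) = Mul(Rational(-1, 5), Pow(h, 2)))
Function('P')(d) = Add(-2, Mul(Rational(-9, 10), d)) (Function('P')(d) = Add(-2, Mul(Rational(1, 2), Mul(d, Mul(Rational(-1, 5), Pow(-3, 2))))) = Add(-2, Mul(Rational(1, 2), Mul(d, Mul(Rational(-1, 5), 9)))) = Add(-2, Mul(Rational(1, 2), Mul(d, Rational(-9, 5)))) = Add(-2, Mul(Rational(1, 2), Mul(Rational(-9, 5), d))) = Add(-2, Mul(Rational(-9, 10), d)))
Mul(Add(Function('P')(-35), 415), Mul(Function('J')(-1), -30)) = Mul(Add(Add(-2, Mul(Rational(-9, 10), -35)), 415), Mul(Pow(-1, 2), -30)) = Mul(Add(Add(-2, Rational(63, 2)), 415), Mul(1, -30)) = Mul(Add(Rational(59, 2), 415), -30) = Mul(Rational(889, 2), -30) = -13335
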